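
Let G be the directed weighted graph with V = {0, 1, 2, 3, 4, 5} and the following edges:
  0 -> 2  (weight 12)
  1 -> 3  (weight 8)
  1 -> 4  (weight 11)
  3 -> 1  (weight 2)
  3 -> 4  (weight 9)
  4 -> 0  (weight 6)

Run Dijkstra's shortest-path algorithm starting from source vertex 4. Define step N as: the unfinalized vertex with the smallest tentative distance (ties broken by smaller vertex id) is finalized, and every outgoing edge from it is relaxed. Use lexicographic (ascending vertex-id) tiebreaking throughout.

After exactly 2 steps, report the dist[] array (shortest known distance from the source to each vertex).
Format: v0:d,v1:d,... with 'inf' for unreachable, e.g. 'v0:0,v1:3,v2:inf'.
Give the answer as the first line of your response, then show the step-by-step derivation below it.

v0:6,v1:inf,v2:18,v3:inf,v4:0,v5:inf

step 1: dist = v0:6,v1:inf,v2:inf,v3:inf,v4:0,v5:inf
step 2: dist = v0:6,v1:inf,v2:18,v3:inf,v4:0,v5:inf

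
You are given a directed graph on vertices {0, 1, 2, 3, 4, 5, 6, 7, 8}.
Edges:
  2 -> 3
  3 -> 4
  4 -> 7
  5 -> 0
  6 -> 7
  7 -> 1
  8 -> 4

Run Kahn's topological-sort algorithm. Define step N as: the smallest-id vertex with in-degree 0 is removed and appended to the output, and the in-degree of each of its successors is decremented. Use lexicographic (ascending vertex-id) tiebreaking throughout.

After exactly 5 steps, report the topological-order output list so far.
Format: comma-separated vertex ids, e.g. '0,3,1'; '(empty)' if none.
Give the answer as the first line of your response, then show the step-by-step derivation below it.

2,3,5,0,6

step 1: output 2; order=[2]; indeg=(1,1,0,0,2,0,0,2,0)
step 2: output 3; order=[2,3]; indeg=(1,1,0,0,1,0,0,2,0)
step 3: output 5; order=[2,3,5]; indeg=(0,1,0,0,1,0,0,2,0)
step 4: output 0; order=[2,3,5,0]; indeg=(0,1,0,0,1,0,0,2,0)
step 5: output 6; order=[2,3,5,0,6]; indeg=(0,1,0,0,1,0,0,1,0)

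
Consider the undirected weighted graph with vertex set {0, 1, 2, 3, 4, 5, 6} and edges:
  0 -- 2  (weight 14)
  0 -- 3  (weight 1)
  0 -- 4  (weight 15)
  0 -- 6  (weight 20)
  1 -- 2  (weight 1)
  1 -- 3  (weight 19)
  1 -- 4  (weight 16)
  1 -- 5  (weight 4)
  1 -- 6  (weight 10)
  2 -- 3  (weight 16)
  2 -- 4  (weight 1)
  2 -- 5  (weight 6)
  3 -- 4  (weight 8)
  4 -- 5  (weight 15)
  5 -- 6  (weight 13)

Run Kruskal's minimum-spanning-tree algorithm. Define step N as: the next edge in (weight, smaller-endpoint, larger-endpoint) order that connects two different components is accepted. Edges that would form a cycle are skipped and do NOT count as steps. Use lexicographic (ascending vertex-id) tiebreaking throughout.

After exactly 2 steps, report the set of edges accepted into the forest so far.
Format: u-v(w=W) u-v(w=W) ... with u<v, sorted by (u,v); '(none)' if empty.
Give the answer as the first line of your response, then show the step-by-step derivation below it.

0-3(w=1) 1-2(w=1)

step 1: add edge 0-3 (w=1); MST = {0-3(w=1)}
step 2: add edge 1-2 (w=1); MST = {0-3(w=1) 1-2(w=1)}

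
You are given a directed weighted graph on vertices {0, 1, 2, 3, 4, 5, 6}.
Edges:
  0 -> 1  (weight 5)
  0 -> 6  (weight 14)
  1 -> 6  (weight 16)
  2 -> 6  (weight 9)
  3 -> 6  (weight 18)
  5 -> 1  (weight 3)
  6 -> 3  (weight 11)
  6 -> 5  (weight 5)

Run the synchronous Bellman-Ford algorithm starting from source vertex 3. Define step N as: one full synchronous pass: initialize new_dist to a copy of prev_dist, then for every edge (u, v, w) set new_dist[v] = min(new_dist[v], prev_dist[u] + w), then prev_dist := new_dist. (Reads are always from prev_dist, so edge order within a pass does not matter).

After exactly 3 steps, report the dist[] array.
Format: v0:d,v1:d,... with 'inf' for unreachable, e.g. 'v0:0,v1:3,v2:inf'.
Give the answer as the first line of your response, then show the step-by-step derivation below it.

v0:inf,v1:26,v2:inf,v3:0,v4:inf,v5:23,v6:18

step 1: dist = v0:inf,v1:inf,v2:inf,v3:0,v4:inf,v5:inf,v6:18
step 2: dist = v0:inf,v1:inf,v2:inf,v3:0,v4:inf,v5:23,v6:18
step 3: dist = v0:inf,v1:26,v2:inf,v3:0,v4:inf,v5:23,v6:18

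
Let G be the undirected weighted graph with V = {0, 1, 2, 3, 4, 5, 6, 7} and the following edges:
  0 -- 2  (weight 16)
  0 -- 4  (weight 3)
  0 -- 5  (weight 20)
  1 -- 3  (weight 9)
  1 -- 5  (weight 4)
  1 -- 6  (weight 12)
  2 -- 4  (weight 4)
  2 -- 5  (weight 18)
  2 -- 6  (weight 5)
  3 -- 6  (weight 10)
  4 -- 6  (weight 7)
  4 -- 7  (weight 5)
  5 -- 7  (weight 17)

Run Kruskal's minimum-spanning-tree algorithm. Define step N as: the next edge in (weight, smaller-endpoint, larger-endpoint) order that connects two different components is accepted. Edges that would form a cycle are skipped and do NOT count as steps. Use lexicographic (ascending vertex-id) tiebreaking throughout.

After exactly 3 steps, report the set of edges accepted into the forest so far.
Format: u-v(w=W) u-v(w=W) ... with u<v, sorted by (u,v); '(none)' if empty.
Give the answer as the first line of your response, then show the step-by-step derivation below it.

0-4(w=3) 1-5(w=4) 2-4(w=4)

step 1: add edge 0-4 (w=3); MST = {0-4(w=3)}
step 2: add edge 1-5 (w=4); MST = {0-4(w=3) 1-5(w=4)}
step 3: add edge 2-4 (w=4); MST = {0-4(w=3) 1-5(w=4) 2-4(w=4)}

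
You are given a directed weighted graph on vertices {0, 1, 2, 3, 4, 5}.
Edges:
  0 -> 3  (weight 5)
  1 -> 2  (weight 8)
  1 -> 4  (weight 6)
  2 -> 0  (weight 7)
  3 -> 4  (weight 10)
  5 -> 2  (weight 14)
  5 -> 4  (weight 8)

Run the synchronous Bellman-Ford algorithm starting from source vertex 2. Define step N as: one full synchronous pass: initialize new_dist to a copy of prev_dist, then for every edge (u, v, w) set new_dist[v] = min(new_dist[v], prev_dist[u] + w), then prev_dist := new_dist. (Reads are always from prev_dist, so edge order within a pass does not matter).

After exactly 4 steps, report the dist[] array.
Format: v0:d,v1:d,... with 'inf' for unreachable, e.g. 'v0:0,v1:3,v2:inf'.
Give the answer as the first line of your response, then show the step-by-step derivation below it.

v0:7,v1:inf,v2:0,v3:12,v4:22,v5:inf

step 1: dist = v0:7,v1:inf,v2:0,v3:inf,v4:inf,v5:inf
step 2: dist = v0:7,v1:inf,v2:0,v3:12,v4:inf,v5:inf
step 3: dist = v0:7,v1:inf,v2:0,v3:12,v4:22,v5:inf
step 4: dist = v0:7,v1:inf,v2:0,v3:12,v4:22,v5:inf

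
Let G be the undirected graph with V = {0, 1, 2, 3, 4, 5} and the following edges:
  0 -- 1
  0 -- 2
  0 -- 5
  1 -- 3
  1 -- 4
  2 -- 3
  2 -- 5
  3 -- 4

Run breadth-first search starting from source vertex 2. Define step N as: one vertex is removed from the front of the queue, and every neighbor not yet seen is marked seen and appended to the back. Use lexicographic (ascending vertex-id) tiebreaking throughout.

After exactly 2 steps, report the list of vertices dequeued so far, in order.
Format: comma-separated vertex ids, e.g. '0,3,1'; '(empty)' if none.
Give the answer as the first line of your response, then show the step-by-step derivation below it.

2,0

step 1: dequeue 2; queue=[0,3,5]; order=2
step 2: dequeue 0; queue=[3,5,1]; order=2,0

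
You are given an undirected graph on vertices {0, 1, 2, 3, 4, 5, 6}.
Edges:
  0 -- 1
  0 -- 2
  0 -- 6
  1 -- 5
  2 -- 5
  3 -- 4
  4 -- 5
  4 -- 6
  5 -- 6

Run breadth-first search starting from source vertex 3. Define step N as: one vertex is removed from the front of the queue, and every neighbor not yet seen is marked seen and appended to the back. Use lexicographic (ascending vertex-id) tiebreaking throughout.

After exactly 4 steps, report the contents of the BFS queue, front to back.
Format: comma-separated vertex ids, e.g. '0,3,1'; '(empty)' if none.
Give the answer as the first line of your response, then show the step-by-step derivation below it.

1,2,0

step 1: dequeue 3; queue=[4]; order=3
step 2: dequeue 4; queue=[5,6]; order=3,4
step 3: dequeue 5; queue=[6,1,2]; order=3,4,5
step 4: dequeue 6; queue=[1,2,0]; order=3,4,5,6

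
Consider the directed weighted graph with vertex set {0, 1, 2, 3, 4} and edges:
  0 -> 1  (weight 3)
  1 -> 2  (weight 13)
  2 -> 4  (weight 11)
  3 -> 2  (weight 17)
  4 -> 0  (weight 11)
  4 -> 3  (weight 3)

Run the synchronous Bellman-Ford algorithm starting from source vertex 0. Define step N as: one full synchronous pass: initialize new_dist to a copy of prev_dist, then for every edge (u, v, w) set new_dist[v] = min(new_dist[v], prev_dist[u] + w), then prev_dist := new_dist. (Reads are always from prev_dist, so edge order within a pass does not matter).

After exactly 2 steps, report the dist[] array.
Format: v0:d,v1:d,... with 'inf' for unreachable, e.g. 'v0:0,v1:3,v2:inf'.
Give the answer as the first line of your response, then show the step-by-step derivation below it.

v0:0,v1:3,v2:16,v3:inf,v4:inf

step 1: dist = v0:0,v1:3,v2:inf,v3:inf,v4:inf
step 2: dist = v0:0,v1:3,v2:16,v3:inf,v4:inf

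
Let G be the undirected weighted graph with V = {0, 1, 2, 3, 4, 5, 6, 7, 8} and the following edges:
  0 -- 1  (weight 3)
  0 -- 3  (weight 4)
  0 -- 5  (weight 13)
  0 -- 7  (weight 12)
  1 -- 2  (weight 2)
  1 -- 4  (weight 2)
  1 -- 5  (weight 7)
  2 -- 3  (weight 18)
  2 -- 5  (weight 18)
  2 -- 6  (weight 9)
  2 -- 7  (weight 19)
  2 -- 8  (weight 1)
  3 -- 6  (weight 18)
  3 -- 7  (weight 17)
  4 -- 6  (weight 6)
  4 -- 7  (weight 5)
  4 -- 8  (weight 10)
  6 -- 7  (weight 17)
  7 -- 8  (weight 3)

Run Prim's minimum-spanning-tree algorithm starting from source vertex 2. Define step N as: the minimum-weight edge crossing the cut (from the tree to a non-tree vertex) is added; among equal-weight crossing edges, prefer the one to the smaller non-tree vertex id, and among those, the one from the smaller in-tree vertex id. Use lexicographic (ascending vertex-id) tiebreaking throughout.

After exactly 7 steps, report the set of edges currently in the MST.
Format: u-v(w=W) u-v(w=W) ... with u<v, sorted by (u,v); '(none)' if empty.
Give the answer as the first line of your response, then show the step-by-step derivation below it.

0-1(w=3) 0-3(w=4) 1-2(w=2) 1-4(w=2) 2-8(w=1) 4-6(w=6) 7-8(w=3)

step 1: add edge 2-8 (w=1); MST = {2-8(w=1)}
step 2: add edge 1-2 (w=2); MST = {1-2(w=2) 2-8(w=1)}
step 3: add edge 1-4 (w=2); MST = {1-2(w=2) 1-4(w=2) 2-8(w=1)}
step 4: add edge 0-1 (w=3); MST = {0-1(w=3) 1-2(w=2) 1-4(w=2) 2-8(w=1)}
step 5: add edge 7-8 (w=3); MST = {0-1(w=3) 1-2(w=2) 1-4(w=2) 2-8(w=1) 7-8(w=3)}
step 6: add edge 0-3 (w=4); MST = {0-1(w=3) 0-3(w=4) 1-2(w=2) 1-4(w=2) 2-8(w=1) 7-8(w=3)}
step 7: add edge 4-6 (w=6); MST = {0-1(w=3) 0-3(w=4) 1-2(w=2) 1-4(w=2) 2-8(w=1) 4-6(w=6) 7-8(w=3)}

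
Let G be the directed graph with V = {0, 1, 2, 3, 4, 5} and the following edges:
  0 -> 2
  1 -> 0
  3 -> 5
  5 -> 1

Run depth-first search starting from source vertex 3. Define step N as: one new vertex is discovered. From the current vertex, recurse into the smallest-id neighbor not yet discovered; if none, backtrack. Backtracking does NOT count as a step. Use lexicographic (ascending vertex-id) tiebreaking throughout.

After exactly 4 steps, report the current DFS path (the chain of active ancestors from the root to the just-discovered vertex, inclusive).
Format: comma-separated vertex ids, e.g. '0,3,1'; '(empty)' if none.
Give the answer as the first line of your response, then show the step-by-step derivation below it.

3,5,1,0

step 1: discover 3; path=3; order=3
step 2: discover 5; path=3>5; order=3,5
step 3: discover 1; path=3>5>1; order=3,5,1
step 4: discover 0; path=3>5>1>0; order=3,5,1,0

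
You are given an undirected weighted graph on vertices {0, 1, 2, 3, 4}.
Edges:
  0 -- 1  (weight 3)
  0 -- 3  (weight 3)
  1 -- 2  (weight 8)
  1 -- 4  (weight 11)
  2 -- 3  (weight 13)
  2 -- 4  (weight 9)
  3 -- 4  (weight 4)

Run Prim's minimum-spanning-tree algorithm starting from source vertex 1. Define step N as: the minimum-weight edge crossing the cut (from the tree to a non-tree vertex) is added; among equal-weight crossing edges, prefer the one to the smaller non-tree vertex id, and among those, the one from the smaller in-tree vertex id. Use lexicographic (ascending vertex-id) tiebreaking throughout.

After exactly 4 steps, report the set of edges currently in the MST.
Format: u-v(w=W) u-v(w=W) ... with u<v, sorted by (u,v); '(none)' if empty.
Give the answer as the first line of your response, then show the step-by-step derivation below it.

0-1(w=3) 0-3(w=3) 1-2(w=8) 3-4(w=4)

step 1: add edge 0-1 (w=3); MST = {0-1(w=3)}
step 2: add edge 0-3 (w=3); MST = {0-1(w=3) 0-3(w=3)}
step 3: add edge 3-4 (w=4); MST = {0-1(w=3) 0-3(w=3) 3-4(w=4)}
step 4: add edge 1-2 (w=8); MST = {0-1(w=3) 0-3(w=3) 1-2(w=8) 3-4(w=4)}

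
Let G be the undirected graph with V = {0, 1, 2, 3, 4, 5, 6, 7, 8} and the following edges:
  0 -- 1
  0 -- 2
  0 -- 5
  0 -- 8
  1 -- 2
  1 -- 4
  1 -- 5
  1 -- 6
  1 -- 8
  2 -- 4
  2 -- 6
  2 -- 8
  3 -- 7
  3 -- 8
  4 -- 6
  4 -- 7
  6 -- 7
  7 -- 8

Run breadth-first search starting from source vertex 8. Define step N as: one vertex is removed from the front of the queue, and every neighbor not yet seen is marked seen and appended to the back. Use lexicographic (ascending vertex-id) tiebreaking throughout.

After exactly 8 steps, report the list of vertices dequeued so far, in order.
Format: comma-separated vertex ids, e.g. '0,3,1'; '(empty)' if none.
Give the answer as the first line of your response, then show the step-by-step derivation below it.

8,0,1,2,3,7,5,4

step 1: dequeue 8; queue=[0,1,2,3,7]; order=8
step 2: dequeue 0; queue=[1,2,3,7,5]; order=8,0
step 3: dequeue 1; queue=[2,3,7,5,4,6]; order=8,0,1
step 4: dequeue 2; queue=[3,7,5,4,6]; order=8,0,1,2
step 5: dequeue 3; queue=[7,5,4,6]; order=8,0,1,2,3
step 6: dequeue 7; queue=[5,4,6]; order=8,0,1,2,3,7
step 7: dequeue 5; queue=[4,6]; order=8,0,1,2,3,7,5
step 8: dequeue 4; queue=[6]; order=8,0,1,2,3,7,5,4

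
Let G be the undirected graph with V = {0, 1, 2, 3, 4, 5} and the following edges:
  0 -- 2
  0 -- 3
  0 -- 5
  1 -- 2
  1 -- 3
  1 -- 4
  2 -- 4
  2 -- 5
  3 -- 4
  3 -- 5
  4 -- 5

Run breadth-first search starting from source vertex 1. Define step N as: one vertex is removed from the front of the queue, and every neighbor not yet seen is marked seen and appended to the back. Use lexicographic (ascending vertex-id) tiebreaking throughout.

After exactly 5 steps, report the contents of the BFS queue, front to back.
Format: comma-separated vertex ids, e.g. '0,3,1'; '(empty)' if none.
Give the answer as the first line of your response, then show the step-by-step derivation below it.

5

step 1: dequeue 1; queue=[2,3,4]; order=1
step 2: dequeue 2; queue=[3,4,0,5]; order=1,2
step 3: dequeue 3; queue=[4,0,5]; order=1,2,3
step 4: dequeue 4; queue=[0,5]; order=1,2,3,4
step 5: dequeue 0; queue=[5]; order=1,2,3,4,0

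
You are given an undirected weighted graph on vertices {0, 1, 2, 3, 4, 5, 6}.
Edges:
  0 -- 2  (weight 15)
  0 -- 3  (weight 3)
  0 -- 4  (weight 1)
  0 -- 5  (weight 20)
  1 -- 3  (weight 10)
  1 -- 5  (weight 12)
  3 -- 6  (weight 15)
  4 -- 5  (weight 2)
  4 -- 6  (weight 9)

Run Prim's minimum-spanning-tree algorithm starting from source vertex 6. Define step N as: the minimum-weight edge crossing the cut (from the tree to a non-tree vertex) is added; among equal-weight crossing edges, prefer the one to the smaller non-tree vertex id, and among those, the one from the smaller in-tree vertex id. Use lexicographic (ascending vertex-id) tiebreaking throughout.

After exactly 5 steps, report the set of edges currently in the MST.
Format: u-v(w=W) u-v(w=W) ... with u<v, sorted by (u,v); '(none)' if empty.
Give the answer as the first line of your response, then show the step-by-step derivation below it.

0-3(w=3) 0-4(w=1) 1-3(w=10) 4-5(w=2) 4-6(w=9)

step 1: add edge 4-6 (w=9); MST = {4-6(w=9)}
step 2: add edge 0-4 (w=1); MST = {0-4(w=1) 4-6(w=9)}
step 3: add edge 4-5 (w=2); MST = {0-4(w=1) 4-5(w=2) 4-6(w=9)}
step 4: add edge 0-3 (w=3); MST = {0-3(w=3) 0-4(w=1) 4-5(w=2) 4-6(w=9)}
step 5: add edge 1-3 (w=10); MST = {0-3(w=3) 0-4(w=1) 1-3(w=10) 4-5(w=2) 4-6(w=9)}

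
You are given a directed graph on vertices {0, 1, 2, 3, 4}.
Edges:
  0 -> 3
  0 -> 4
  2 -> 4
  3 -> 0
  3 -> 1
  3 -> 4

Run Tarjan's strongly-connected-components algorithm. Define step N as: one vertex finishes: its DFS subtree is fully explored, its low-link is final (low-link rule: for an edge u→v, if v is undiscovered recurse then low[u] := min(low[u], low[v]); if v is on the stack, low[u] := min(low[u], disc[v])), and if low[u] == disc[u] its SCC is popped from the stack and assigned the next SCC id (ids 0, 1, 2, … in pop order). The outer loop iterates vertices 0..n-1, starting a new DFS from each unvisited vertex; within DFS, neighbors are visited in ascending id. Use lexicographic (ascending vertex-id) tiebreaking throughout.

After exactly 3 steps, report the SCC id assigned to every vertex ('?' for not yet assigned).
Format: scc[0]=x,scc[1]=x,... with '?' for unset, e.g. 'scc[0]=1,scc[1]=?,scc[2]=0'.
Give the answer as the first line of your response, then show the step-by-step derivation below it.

scc[0]=?,scc[1]=0,scc[2]=?,scc[3]=?,scc[4]=1

step 1: low=(low[0]=0,low[1]=2,low[2]=?,low[3]=0,low[4]=?); scc=(scc[0]=?,scc[1]=0,scc[2]=?,scc[3]=?,scc[4]=?)
step 2: low=(low[0]=0,low[1]=2,low[2]=?,low[3]=0,low[4]=3); scc=(scc[0]=?,scc[1]=0,scc[2]=?,scc[3]=?,scc[4]=1)
step 3: low=(low[0]=0,low[1]=2,low[2]=?,low[3]=0,low[4]=3); scc=(scc[0]=?,scc[1]=0,scc[2]=?,scc[3]=?,scc[4]=1)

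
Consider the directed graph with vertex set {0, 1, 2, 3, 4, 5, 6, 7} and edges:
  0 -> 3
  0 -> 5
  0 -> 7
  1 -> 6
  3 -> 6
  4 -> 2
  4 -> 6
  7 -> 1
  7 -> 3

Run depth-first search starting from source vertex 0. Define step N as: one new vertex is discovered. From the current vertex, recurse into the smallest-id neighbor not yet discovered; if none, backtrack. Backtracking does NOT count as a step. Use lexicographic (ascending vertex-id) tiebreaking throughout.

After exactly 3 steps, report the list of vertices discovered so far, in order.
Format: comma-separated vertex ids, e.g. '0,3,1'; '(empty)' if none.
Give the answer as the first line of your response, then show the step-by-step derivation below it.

0,3,6

step 1: discover 0; path=0; order=0
step 2: discover 3; path=0>3; order=0,3
step 3: discover 6; path=0>3>6; order=0,3,6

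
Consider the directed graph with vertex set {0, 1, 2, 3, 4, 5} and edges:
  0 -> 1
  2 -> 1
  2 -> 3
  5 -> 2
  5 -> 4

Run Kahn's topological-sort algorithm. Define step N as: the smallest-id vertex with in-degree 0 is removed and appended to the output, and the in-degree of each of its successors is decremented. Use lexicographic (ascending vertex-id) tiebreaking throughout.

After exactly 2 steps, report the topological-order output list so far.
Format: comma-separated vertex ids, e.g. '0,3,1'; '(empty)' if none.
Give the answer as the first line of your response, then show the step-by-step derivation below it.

0,5

step 1: output 0; order=[0]; indeg=(0,1,1,1,1,0)
step 2: output 5; order=[0,5]; indeg=(0,1,0,1,0,0)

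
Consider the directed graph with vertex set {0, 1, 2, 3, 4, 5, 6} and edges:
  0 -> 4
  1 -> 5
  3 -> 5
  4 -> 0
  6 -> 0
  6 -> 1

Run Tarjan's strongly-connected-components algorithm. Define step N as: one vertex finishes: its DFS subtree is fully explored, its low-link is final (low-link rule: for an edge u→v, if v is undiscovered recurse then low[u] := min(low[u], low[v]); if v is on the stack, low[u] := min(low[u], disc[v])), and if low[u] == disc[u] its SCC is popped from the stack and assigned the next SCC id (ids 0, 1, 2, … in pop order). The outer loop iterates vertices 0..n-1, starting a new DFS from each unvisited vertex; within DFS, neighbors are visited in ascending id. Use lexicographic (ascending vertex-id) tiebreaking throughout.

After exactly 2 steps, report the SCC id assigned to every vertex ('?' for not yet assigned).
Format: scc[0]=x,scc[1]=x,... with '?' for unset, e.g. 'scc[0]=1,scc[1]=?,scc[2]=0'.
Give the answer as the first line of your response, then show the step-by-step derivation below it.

scc[0]=0,scc[1]=?,scc[2]=?,scc[3]=?,scc[4]=0,scc[5]=?,scc[6]=?

step 1: low=(low[0]=0,low[1]=?,low[2]=?,low[3]=?,low[4]=0,low[5]=?,low[6]=?); scc=(scc[0]=?,scc[1]=?,scc[2]=?,scc[3]=?,scc[4]=?,scc[5]=?,scc[6]=?)
step 2: low=(low[0]=0,low[1]=?,low[2]=?,low[3]=?,low[4]=0,low[5]=?,low[6]=?); scc=(scc[0]=0,scc[1]=?,scc[2]=?,scc[3]=?,scc[4]=0,scc[5]=?,scc[6]=?)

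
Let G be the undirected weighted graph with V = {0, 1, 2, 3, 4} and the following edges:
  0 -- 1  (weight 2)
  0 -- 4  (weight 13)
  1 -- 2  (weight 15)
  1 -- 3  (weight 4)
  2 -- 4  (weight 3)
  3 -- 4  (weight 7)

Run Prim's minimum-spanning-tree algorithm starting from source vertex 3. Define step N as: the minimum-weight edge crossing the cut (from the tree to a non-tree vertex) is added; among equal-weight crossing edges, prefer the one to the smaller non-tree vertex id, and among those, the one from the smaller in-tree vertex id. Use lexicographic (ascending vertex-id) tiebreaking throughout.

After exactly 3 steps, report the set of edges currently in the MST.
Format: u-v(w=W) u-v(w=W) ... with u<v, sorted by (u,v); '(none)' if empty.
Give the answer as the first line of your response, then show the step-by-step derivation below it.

0-1(w=2) 1-3(w=4) 3-4(w=7)

step 1: add edge 1-3 (w=4); MST = {1-3(w=4)}
step 2: add edge 0-1 (w=2); MST = {0-1(w=2) 1-3(w=4)}
step 3: add edge 3-4 (w=7); MST = {0-1(w=2) 1-3(w=4) 3-4(w=7)}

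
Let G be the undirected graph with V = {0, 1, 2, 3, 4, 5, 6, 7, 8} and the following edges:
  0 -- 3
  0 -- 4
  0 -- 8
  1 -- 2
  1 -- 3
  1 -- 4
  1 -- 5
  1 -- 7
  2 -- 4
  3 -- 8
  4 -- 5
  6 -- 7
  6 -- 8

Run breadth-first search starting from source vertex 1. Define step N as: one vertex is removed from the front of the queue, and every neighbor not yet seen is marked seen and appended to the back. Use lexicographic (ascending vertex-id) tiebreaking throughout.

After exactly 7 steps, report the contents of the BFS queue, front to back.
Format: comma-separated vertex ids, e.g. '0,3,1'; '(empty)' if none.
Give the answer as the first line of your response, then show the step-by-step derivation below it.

8,6

step 1: dequeue 1; queue=[2,3,4,5,7]; order=1
step 2: dequeue 2; queue=[3,4,5,7]; order=1,2
step 3: dequeue 3; queue=[4,5,7,0,8]; order=1,2,3
step 4: dequeue 4; queue=[5,7,0,8]; order=1,2,3,4
step 5: dequeue 5; queue=[7,0,8]; order=1,2,3,4,5
step 6: dequeue 7; queue=[0,8,6]; order=1,2,3,4,5,7
step 7: dequeue 0; queue=[8,6]; order=1,2,3,4,5,7,0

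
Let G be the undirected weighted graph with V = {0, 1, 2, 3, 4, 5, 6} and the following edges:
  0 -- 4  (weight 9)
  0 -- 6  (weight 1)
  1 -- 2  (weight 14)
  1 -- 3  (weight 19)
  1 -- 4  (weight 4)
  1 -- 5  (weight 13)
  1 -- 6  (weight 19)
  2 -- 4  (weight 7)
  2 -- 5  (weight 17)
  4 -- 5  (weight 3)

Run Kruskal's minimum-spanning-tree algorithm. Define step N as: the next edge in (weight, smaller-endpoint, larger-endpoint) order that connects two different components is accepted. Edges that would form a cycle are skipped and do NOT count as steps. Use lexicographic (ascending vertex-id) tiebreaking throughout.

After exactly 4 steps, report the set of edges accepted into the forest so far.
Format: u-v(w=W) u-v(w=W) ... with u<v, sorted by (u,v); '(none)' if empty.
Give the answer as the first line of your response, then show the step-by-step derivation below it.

0-6(w=1) 1-4(w=4) 2-4(w=7) 4-5(w=3)

step 1: add edge 0-6 (w=1); MST = {0-6(w=1)}
step 2: add edge 4-5 (w=3); MST = {0-6(w=1) 4-5(w=3)}
step 3: add edge 1-4 (w=4); MST = {0-6(w=1) 1-4(w=4) 4-5(w=3)}
step 4: add edge 2-4 (w=7); MST = {0-6(w=1) 1-4(w=4) 2-4(w=7) 4-5(w=3)}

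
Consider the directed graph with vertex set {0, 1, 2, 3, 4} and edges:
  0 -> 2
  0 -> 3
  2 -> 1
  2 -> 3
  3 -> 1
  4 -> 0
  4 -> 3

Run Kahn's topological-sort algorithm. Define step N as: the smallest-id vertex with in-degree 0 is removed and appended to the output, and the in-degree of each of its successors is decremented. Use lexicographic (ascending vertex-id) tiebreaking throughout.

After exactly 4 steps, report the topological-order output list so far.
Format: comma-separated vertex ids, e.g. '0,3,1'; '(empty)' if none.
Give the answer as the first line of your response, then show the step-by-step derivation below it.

4,0,2,3

step 1: output 4; order=[4]; indeg=(0,2,1,2,0)
step 2: output 0; order=[4,0]; indeg=(0,2,0,1,0)
step 3: output 2; order=[4,0,2]; indeg=(0,1,0,0,0)
step 4: output 3; order=[4,0,2,3]; indeg=(0,0,0,0,0)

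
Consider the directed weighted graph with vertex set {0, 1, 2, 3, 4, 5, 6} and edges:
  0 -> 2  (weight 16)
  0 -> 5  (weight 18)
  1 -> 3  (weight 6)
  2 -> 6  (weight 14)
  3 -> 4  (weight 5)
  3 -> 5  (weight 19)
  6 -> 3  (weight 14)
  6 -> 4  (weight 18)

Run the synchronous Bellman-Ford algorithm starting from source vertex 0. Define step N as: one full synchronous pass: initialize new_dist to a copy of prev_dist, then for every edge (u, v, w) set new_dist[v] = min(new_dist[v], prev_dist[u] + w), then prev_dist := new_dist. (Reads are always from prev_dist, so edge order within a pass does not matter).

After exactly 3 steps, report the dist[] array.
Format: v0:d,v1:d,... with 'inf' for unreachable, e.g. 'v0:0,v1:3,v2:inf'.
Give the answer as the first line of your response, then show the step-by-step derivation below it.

v0:0,v1:inf,v2:16,v3:44,v4:48,v5:18,v6:30

step 1: dist = v0:0,v1:inf,v2:16,v3:inf,v4:inf,v5:18,v6:inf
step 2: dist = v0:0,v1:inf,v2:16,v3:inf,v4:inf,v5:18,v6:30
step 3: dist = v0:0,v1:inf,v2:16,v3:44,v4:48,v5:18,v6:30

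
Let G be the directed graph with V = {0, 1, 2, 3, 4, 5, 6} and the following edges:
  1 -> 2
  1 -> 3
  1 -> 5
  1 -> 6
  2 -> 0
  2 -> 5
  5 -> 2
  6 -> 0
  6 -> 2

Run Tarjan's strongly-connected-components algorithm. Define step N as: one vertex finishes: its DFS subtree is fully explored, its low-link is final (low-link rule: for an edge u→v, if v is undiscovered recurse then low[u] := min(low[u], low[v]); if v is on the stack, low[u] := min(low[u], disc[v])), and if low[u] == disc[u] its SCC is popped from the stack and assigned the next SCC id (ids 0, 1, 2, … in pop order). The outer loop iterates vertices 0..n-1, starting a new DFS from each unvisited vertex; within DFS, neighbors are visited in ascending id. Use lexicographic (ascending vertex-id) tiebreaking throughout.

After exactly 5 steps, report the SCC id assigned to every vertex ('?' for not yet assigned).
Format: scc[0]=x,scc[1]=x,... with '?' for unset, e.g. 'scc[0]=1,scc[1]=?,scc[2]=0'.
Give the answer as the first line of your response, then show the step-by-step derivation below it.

scc[0]=0,scc[1]=?,scc[2]=1,scc[3]=2,scc[4]=?,scc[5]=1,scc[6]=3

step 1: low=(low[0]=0,low[1]=?,low[2]=?,low[3]=?,low[4]=?,low[5]=?,low[6]=?); scc=(scc[0]=0,scc[1]=?,scc[2]=?,scc[3]=?,scc[4]=?,scc[5]=?,scc[6]=?)
step 2: low=(low[0]=0,low[1]=1,low[2]=2,low[3]=?,low[4]=?,low[5]=2,low[6]=?); scc=(scc[0]=0,scc[1]=?,scc[2]=?,scc[3]=?,scc[4]=?,scc[5]=?,scc[6]=?)
step 3: low=(low[0]=0,low[1]=1,low[2]=2,low[3]=?,low[4]=?,low[5]=2,low[6]=?); scc=(scc[0]=0,scc[1]=?,scc[2]=1,scc[3]=?,scc[4]=?,scc[5]=1,scc[6]=?)
step 4: low=(low[0]=0,low[1]=1,low[2]=2,low[3]=4,low[4]=?,low[5]=2,low[6]=?); scc=(scc[0]=0,scc[1]=?,scc[2]=1,scc[3]=2,scc[4]=?,scc[5]=1,scc[6]=?)
step 5: low=(low[0]=0,low[1]=1,low[2]=2,low[3]=4,low[4]=?,low[5]=2,low[6]=5); scc=(scc[0]=0,scc[1]=?,scc[2]=1,scc[3]=2,scc[4]=?,scc[5]=1,scc[6]=3)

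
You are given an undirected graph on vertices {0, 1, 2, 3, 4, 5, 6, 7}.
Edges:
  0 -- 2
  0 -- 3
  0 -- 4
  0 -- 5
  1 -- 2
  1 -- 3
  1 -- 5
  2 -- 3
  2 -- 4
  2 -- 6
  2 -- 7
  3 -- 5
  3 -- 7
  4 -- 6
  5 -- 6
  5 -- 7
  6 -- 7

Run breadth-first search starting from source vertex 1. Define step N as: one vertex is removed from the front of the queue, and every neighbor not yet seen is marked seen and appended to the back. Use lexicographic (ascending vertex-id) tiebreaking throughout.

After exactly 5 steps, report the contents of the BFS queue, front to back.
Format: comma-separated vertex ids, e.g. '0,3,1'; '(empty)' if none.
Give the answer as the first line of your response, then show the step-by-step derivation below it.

4,6,7

step 1: dequeue 1; queue=[2,3,5]; order=1
step 2: dequeue 2; queue=[3,5,0,4,6,7]; order=1,2
step 3: dequeue 3; queue=[5,0,4,6,7]; order=1,2,3
step 4: dequeue 5; queue=[0,4,6,7]; order=1,2,3,5
step 5: dequeue 0; queue=[4,6,7]; order=1,2,3,5,0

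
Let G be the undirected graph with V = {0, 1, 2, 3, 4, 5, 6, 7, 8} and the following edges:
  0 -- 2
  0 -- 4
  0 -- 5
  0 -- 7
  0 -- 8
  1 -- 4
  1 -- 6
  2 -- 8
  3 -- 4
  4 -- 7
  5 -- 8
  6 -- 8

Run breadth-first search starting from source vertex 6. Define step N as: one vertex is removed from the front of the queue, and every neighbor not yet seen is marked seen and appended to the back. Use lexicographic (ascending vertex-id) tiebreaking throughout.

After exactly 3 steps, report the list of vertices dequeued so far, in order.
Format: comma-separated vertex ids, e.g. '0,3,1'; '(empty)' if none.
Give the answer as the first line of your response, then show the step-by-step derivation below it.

6,1,8

step 1: dequeue 6; queue=[1,8]; order=6
step 2: dequeue 1; queue=[8,4]; order=6,1
step 3: dequeue 8; queue=[4,0,2,5]; order=6,1,8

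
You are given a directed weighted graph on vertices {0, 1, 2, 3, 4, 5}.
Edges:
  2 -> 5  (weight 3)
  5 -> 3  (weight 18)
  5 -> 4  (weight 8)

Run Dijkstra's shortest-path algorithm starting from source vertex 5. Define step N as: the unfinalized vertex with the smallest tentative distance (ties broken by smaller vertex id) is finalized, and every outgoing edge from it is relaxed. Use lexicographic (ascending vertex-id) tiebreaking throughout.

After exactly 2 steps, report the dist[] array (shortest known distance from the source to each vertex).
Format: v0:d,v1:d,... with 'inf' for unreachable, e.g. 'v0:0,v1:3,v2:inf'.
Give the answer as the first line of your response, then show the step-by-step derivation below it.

v0:inf,v1:inf,v2:inf,v3:18,v4:8,v5:0

step 1: dist = v0:inf,v1:inf,v2:inf,v3:18,v4:8,v5:0
step 2: dist = v0:inf,v1:inf,v2:inf,v3:18,v4:8,v5:0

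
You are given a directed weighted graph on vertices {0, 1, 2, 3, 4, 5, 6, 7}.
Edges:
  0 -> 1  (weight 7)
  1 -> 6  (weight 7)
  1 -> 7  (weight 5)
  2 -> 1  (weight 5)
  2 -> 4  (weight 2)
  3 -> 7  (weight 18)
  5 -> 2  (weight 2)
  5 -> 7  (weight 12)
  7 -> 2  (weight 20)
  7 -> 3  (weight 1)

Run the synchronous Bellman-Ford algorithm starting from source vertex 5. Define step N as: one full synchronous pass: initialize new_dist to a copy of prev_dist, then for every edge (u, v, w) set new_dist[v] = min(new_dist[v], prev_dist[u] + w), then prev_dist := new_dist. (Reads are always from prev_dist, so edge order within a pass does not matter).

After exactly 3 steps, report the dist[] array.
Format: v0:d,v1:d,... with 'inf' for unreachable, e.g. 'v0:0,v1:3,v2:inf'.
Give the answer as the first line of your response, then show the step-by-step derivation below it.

v0:inf,v1:7,v2:2,v3:13,v4:4,v5:0,v6:14,v7:12

step 1: dist = v0:inf,v1:inf,v2:2,v3:inf,v4:inf,v5:0,v6:inf,v7:12
step 2: dist = v0:inf,v1:7,v2:2,v3:13,v4:4,v5:0,v6:inf,v7:12
step 3: dist = v0:inf,v1:7,v2:2,v3:13,v4:4,v5:0,v6:14,v7:12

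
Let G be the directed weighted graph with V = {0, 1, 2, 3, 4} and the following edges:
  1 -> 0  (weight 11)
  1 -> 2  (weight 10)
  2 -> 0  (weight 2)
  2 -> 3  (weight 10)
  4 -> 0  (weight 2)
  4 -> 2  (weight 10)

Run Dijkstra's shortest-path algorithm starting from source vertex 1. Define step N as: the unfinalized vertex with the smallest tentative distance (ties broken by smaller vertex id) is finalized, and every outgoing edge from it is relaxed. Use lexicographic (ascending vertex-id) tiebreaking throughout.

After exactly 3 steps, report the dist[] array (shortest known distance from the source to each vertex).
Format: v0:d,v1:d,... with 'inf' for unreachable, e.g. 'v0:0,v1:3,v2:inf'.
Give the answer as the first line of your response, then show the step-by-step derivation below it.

v0:11,v1:0,v2:10,v3:20,v4:inf

step 1: dist = v0:11,v1:0,v2:10,v3:inf,v4:inf
step 2: dist = v0:11,v1:0,v2:10,v3:20,v4:inf
step 3: dist = v0:11,v1:0,v2:10,v3:20,v4:inf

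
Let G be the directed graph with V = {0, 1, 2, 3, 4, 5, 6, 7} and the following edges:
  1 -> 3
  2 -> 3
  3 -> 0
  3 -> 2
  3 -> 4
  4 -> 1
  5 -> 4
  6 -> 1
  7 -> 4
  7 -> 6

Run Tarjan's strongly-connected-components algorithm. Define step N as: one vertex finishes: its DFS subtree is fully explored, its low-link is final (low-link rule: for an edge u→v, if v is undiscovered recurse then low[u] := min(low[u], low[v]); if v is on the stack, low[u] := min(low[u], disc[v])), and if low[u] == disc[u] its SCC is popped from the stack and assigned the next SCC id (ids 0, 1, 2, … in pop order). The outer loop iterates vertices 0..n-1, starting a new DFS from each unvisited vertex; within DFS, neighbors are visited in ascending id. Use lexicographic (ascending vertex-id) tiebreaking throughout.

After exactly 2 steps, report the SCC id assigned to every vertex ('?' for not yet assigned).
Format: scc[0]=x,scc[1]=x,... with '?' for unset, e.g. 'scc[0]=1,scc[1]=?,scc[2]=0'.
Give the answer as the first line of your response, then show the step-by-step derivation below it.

scc[0]=0,scc[1]=?,scc[2]=?,scc[3]=?,scc[4]=?,scc[5]=?,scc[6]=?,scc[7]=?

step 1: low=(low[0]=0,low[1]=?,low[2]=?,low[3]=?,low[4]=?,low[5]=?,low[6]=?,low[7]=?); scc=(scc[0]=0,scc[1]=?,scc[2]=?,scc[3]=?,scc[4]=?,scc[5]=?,scc[6]=?,scc[7]=?)
step 2: low=(low[0]=0,low[1]=1,low[2]=2,low[3]=2,low[4]=?,low[5]=?,low[6]=?,low[7]=?); scc=(scc[0]=0,scc[1]=?,scc[2]=?,scc[3]=?,scc[4]=?,scc[5]=?,scc[6]=?,scc[7]=?)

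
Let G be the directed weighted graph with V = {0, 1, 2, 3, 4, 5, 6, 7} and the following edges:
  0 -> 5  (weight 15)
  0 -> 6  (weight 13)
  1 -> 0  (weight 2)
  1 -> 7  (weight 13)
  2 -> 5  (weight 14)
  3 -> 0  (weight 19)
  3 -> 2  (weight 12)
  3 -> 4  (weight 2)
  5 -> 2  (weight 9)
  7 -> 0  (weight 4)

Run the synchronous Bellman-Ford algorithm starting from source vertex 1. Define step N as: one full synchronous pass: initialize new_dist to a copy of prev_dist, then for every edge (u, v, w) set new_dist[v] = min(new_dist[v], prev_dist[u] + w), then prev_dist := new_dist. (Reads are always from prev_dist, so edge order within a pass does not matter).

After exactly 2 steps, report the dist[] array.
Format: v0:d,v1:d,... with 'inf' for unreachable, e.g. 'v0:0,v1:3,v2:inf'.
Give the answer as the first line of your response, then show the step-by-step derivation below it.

v0:2,v1:0,v2:inf,v3:inf,v4:inf,v5:17,v6:15,v7:13

step 1: dist = v0:2,v1:0,v2:inf,v3:inf,v4:inf,v5:inf,v6:inf,v7:13
step 2: dist = v0:2,v1:0,v2:inf,v3:inf,v4:inf,v5:17,v6:15,v7:13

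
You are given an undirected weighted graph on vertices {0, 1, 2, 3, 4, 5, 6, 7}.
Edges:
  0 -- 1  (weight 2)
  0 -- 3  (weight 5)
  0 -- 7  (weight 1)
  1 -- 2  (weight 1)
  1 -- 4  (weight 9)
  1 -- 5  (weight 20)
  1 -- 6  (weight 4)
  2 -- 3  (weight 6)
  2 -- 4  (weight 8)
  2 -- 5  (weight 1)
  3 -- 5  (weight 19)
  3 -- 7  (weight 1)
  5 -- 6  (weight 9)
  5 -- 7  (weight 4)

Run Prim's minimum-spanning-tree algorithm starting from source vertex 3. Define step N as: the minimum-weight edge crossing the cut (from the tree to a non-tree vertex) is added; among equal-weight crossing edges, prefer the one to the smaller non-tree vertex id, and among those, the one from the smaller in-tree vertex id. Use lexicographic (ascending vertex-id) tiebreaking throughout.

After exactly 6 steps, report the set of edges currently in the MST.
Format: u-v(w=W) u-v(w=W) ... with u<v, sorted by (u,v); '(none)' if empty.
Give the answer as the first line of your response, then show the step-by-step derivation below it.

0-1(w=2) 0-7(w=1) 1-2(w=1) 1-6(w=4) 2-5(w=1) 3-7(w=1)

step 1: add edge 3-7 (w=1); MST = {3-7(w=1)}
step 2: add edge 0-7 (w=1); MST = {0-7(w=1) 3-7(w=1)}
step 3: add edge 0-1 (w=2); MST = {0-1(w=2) 0-7(w=1) 3-7(w=1)}
step 4: add edge 1-2 (w=1); MST = {0-1(w=2) 0-7(w=1) 1-2(w=1) 3-7(w=1)}
step 5: add edge 2-5 (w=1); MST = {0-1(w=2) 0-7(w=1) 1-2(w=1) 2-5(w=1) 3-7(w=1)}
step 6: add edge 1-6 (w=4); MST = {0-1(w=2) 0-7(w=1) 1-2(w=1) 1-6(w=4) 2-5(w=1) 3-7(w=1)}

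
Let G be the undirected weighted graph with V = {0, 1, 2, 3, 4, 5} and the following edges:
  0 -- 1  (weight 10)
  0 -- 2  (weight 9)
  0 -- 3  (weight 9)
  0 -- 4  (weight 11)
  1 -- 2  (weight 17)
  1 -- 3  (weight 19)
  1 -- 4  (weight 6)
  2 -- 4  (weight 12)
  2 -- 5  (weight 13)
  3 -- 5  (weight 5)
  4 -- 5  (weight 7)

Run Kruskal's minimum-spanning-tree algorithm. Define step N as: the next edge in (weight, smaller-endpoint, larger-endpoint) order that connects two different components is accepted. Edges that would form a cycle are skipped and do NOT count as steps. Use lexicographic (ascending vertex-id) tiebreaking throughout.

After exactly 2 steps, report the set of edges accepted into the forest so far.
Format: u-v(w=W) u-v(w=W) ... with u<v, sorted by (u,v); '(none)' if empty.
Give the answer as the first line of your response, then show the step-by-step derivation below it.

1-4(w=6) 3-5(w=5)

step 1: add edge 3-5 (w=5); MST = {3-5(w=5)}
step 2: add edge 1-4 (w=6); MST = {1-4(w=6) 3-5(w=5)}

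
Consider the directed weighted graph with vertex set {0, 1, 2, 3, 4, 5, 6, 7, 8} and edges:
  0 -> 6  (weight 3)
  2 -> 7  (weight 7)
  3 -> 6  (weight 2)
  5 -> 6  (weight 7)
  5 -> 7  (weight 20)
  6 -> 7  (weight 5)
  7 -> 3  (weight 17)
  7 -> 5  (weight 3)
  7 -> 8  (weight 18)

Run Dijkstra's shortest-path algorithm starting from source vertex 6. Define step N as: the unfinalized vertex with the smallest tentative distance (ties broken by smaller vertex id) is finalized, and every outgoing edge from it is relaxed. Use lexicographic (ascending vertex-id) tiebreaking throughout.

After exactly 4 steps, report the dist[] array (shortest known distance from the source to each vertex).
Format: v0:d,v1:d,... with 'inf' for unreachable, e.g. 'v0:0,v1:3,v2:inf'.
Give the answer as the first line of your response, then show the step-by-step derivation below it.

v0:inf,v1:inf,v2:inf,v3:22,v4:inf,v5:8,v6:0,v7:5,v8:23

step 1: dist = v0:inf,v1:inf,v2:inf,v3:inf,v4:inf,v5:inf,v6:0,v7:5,v8:inf
step 2: dist = v0:inf,v1:inf,v2:inf,v3:22,v4:inf,v5:8,v6:0,v7:5,v8:23
step 3: dist = v0:inf,v1:inf,v2:inf,v3:22,v4:inf,v5:8,v6:0,v7:5,v8:23
step 4: dist = v0:inf,v1:inf,v2:inf,v3:22,v4:inf,v5:8,v6:0,v7:5,v8:23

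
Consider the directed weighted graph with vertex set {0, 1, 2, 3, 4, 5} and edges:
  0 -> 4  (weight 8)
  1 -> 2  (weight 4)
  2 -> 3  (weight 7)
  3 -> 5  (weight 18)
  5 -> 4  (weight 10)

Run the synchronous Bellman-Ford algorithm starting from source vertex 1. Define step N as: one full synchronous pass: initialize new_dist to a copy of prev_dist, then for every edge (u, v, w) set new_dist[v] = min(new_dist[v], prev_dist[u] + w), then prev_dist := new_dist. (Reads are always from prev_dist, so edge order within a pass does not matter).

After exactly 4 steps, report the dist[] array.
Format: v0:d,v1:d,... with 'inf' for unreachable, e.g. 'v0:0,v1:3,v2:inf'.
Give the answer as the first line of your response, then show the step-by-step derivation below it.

v0:inf,v1:0,v2:4,v3:11,v4:39,v5:29

step 1: dist = v0:inf,v1:0,v2:4,v3:inf,v4:inf,v5:inf
step 2: dist = v0:inf,v1:0,v2:4,v3:11,v4:inf,v5:inf
step 3: dist = v0:inf,v1:0,v2:4,v3:11,v4:inf,v5:29
step 4: dist = v0:inf,v1:0,v2:4,v3:11,v4:39,v5:29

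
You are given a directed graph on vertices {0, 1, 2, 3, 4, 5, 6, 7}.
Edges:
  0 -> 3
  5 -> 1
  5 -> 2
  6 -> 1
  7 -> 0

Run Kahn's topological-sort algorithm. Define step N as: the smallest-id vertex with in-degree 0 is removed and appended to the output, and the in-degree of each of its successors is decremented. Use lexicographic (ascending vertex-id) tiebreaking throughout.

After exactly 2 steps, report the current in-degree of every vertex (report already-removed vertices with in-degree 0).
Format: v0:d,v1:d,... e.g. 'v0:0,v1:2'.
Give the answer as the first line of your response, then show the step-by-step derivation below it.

v0:1,v1:1,v2:0,v3:1,v4:0,v5:0,v6:0,v7:0

step 1: output 4; order=[4]; indeg=(1,2,1,1,0,0,0,0)
step 2: output 5; order=[4,5]; indeg=(1,1,0,1,0,0,0,0)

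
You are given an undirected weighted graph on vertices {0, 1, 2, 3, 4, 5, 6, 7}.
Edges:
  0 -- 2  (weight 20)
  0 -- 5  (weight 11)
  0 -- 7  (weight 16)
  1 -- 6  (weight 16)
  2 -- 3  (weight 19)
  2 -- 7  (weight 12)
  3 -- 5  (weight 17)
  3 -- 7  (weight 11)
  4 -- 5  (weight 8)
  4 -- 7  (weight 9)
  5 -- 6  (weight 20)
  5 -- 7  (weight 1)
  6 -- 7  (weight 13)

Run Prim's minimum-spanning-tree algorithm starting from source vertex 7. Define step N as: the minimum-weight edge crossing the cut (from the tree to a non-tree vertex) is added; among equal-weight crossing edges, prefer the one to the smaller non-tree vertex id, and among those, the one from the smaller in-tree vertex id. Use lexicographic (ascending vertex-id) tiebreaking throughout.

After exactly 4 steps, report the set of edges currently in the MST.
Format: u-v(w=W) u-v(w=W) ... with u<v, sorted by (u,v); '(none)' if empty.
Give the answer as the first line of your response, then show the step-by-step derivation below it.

0-5(w=11) 3-7(w=11) 4-5(w=8) 5-7(w=1)

step 1: add edge 5-7 (w=1); MST = {5-7(w=1)}
step 2: add edge 4-5 (w=8); MST = {4-5(w=8) 5-7(w=1)}
step 3: add edge 0-5 (w=11); MST = {0-5(w=11) 4-5(w=8) 5-7(w=1)}
step 4: add edge 3-7 (w=11); MST = {0-5(w=11) 3-7(w=11) 4-5(w=8) 5-7(w=1)}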